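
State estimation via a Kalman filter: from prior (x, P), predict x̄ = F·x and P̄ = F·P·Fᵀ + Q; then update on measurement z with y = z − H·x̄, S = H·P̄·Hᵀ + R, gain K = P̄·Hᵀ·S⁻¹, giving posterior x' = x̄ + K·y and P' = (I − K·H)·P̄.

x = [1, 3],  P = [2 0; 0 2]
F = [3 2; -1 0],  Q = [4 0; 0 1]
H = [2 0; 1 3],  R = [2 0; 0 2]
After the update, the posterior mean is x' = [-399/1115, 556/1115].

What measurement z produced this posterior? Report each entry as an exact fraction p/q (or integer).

z = [-1, 1]

x̄ = F·x = [9, -1]
P̄ = F·P·Fᵀ + Q = [30 -6; -6 3]
S = H·P̄·Hᵀ + R = [122 24; 24 23]
K = P̄·Hᵀ·S⁻¹ = [546/1115 12/1115; -174/1115 327/1115]
x' − x̄ = [-10434/1115, 1671/1115] = K·y
y = (KᵀK)⁻¹·Kᵀ·(x' − x̄) = [-19, -5]
z = y + H·x̄ = [-19, -5] + [18, 6] = [-1, 1]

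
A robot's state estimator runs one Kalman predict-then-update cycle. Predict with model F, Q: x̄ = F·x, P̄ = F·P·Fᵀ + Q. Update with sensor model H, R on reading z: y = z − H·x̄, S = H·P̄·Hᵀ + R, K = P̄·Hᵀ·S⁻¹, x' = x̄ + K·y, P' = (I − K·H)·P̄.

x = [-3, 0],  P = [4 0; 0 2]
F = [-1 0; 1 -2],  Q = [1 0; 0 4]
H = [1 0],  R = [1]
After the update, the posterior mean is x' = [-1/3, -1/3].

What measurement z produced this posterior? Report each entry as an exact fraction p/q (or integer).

z = [-1]

x̄ = F·x = [3, -3]
P̄ = F·P·Fᵀ + Q = [5 -4; -4 16]
S = H·P̄·Hᵀ + R = [6]
K = P̄·Hᵀ·S⁻¹ = [5/6; -2/3]
x' − x̄ = [-10/3, 8/3] = K·y
y = (KᵀK)⁻¹·Kᵀ·(x' − x̄) = [-4]
z = y + H·x̄ = [-4] + [3] = [-1]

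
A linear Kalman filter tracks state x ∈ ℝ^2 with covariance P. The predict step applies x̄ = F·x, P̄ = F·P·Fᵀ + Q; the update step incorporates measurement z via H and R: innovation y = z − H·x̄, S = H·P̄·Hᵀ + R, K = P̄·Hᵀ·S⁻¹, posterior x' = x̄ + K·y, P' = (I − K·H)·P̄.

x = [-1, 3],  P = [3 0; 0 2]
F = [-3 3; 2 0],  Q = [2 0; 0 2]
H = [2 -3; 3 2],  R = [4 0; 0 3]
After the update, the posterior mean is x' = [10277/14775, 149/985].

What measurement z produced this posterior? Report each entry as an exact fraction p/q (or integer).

x̄ = F·x = [12, -2]
P̄ = F·P·Fᵀ + Q = [47 -18; -18 14]
S = H·P̄·Hᵀ + R = [534 288; 288 266]
K = P̄·Hᵀ·S⁻¹ = [2282/14775 2241/9850; -221/985 143/985]
x' − x̄ = [-167023/14775, 2119/985] = K·y
y = (KᵀK)⁻¹·Kᵀ·(x' − x̄) = [-29, -30]
z = y + H·x̄ = [-29, -30] + [30, 32] = [1, 2]

z = [1, 2]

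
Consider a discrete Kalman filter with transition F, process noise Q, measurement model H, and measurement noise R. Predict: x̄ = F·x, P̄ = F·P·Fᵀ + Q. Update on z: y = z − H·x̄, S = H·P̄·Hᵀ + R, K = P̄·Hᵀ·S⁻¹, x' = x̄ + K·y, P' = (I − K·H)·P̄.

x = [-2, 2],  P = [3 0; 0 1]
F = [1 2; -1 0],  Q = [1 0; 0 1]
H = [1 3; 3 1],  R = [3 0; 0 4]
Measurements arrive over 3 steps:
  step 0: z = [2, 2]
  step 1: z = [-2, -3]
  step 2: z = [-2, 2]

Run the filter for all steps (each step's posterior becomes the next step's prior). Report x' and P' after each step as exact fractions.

step 0: x' = [481/881, 595/881], P' = [993/1762 -519/1762; -519/1762 761/1762]
step 1: x' = [-28063/103062, -69937/103062], P' = [7546/17177 -3380/17177; -3380/17177 5930/17177]
step 2: x' = [167397/603842, -838273/1811526], P' = [264223/603842 -118249/603842; -118249/603842 205975/603842]

step 0: x̄ = F·x = [2, 2]
step 0: P̄ = F·P·Fᵀ + Q = [8 -3; -3 4]
step 0: y = z − H·x̄ = [-6, -6]
step 0: S = H·P̄·Hᵀ + R = [29 6; 6 62]
step 0: K = P̄·Hᵀ·S⁻¹ = [-94/881 615/1762; 294/881 -199/1762]
step 0: x' = x̄ + K·y = [481/881, 595/881]
step 0: P' = (I − K·H)·P̄ = [993/1762 -519/1762; -519/1762 761/1762]
step 1: x̄ = F·x = [1671/881, -481/881]
step 1: P̄ = F·P·Fᵀ + Q = [3723/1762 45/1762; 45/1762 2755/1762]
step 1: y = z − H·x̄ = [-1990/881, -7175/881]
step 1: S = H·P̄·Hᵀ + R = [17037/881 9942/881; 9942/881 21790/881]
step 1: K = P̄·Hᵀ·S⁻¹ = [-2594/51531 9629/34354; 14410/51531 -2105/34354]
step 1: x' = x̄ + K·y = [-28063/103062, -69937/103062]
step 1: P' = (I − K·H)·P̄ = [7546/17177 -3380/17177; -3380/17177 5930/17177]
step 2: x̄ = F·x = [-55979/34354, 28063/103062]
step 2: P̄ = F·P·Fᵀ + Q = [34923/17177 -786/17177; -786/17177 24723/17177]
step 2: y = z − H·x̄ = [-20396/17177, 340936/51531]
step 2: S = H·P̄·Hᵀ + R = [304245/17177 171078/17177; 171078/17177 403022/17177]
step 2: K = P̄·Hᵀ·S⁻¹ = [-45262/905763 168605/603842; 249838/905763 -37193/603842]
step 2: x' = x̄ + K·y = [167397/603842, -838273/1811526]
step 2: P' = (I − K·H)·P̄ = [264223/603842 -118249/603842; -118249/603842 205975/603842]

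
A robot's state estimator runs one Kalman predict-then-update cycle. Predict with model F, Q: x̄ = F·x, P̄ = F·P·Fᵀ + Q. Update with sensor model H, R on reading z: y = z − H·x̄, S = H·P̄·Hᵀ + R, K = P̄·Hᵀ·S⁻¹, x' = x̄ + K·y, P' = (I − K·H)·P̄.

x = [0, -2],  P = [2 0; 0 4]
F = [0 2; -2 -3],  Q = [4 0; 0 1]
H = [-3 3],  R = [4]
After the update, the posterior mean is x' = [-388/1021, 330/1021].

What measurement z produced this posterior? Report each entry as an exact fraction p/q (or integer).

x̄ = F·x = [-4, 6]
P̄ = F·P·Fᵀ + Q = [20 -24; -24 45]
S = H·P̄·Hᵀ + R = [1021]
K = P̄·Hᵀ·S⁻¹ = [-132/1021; 207/1021]
x' − x̄ = [3696/1021, -5796/1021] = K·y
y = (KᵀK)⁻¹·Kᵀ·(x' − x̄) = [-28]
z = y + H·x̄ = [-28] + [30] = [2]

z = [2]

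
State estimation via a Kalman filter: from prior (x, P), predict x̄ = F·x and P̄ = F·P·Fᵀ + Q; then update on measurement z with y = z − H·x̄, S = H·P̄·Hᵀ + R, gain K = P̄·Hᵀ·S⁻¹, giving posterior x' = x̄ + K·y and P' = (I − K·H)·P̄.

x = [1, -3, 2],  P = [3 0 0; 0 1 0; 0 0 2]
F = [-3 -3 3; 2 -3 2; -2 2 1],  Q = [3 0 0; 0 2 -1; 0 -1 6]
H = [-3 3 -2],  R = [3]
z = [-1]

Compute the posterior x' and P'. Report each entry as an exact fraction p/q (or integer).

x̄ = F·x = [12, 15, -6]
P̄ = F·P·Fᵀ + Q = [57 3 18; 3 31 -15; 18 -15 24]
y = z − H·x̄ = [-22]
S = H·P̄·Hᵀ + R = [1233]
K = P̄·Hᵀ·S⁻¹ = [-22/137; 38/411; -49/411]
x' = x̄ + K·y = [2128/137, 5329/411, -1388/411]
P' = (I − K·H)·P̄ = [3453/137 2919/137 -768/137; 2919/137 2803/137 -193/137; -768/137 -193/137 887/137]

x' = [2128/137, 5329/411, -1388/411]
P' = [3453/137 2919/137 -768/137; 2919/137 2803/137 -193/137; -768/137 -193/137 887/137]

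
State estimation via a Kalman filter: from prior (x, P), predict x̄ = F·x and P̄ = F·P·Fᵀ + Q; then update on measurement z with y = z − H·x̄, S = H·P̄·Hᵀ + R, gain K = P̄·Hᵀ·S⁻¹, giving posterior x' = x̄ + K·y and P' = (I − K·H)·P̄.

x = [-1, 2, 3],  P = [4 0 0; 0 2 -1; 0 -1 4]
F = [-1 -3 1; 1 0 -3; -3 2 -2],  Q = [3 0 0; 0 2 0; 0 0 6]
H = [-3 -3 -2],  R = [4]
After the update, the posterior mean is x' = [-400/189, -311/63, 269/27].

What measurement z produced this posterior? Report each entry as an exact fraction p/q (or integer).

z = [1]

x̄ = F·x = [-2, -10, 1]
P̄ = F·P·Fᵀ + Q = [35 -25 -16; -25 42 18; -16 18 74]
S = H·P̄·Hᵀ + R = [567]
K = P̄·Hᵀ·S⁻¹ = [2/567; -29/189; -22/81]
x' − x̄ = [-22/189, 319/63, 242/27] = K·y
y = (KᵀK)⁻¹·Kᵀ·(x' − x̄) = [-33]
z = y + H·x̄ = [-33] + [34] = [1]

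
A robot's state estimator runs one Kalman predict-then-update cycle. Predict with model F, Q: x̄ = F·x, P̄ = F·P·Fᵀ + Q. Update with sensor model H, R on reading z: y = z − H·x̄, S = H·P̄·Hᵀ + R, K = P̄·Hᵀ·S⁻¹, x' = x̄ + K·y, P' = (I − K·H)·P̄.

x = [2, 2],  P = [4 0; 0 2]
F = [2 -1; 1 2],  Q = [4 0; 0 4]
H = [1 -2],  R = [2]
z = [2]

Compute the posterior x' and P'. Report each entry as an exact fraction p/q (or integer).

x' = [13/3, 4/3]
P' = [347/18 85/9; 85/9 46/9]

x̄ = F·x = [2, 6]
P̄ = F·P·Fᵀ + Q = [22 4; 4 16]
y = z − H·x̄ = [12]
S = H·P̄·Hᵀ + R = [72]
K = P̄·Hᵀ·S⁻¹ = [7/36; -7/18]
x' = x̄ + K·y = [13/3, 4/3]
P' = (I − K·H)·P̄ = [347/18 85/9; 85/9 46/9]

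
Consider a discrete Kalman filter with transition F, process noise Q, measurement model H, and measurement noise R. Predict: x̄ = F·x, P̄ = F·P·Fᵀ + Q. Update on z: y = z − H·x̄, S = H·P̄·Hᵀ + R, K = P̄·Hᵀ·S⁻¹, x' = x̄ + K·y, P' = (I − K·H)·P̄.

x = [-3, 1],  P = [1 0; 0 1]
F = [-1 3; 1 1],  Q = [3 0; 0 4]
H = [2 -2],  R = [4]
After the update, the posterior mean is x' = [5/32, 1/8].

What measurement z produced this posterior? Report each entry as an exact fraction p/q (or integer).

z = [-1]

x̄ = F·x = [6, -2]
P̄ = F·P·Fᵀ + Q = [13 2; 2 6]
S = H·P̄·Hᵀ + R = [64]
K = P̄·Hᵀ·S⁻¹ = [11/32; -1/8]
x' − x̄ = [-187/32, 17/8] = K·y
y = (KᵀK)⁻¹·Kᵀ·(x' − x̄) = [-17]
z = y + H·x̄ = [-17] + [16] = [-1]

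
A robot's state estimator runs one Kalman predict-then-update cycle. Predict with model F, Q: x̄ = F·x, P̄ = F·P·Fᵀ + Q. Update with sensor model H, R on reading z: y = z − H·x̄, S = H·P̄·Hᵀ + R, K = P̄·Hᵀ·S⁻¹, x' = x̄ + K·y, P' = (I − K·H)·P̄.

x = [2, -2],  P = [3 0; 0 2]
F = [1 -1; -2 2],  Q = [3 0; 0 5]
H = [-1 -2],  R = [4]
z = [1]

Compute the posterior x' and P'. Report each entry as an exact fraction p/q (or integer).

x' = [13/6, -17/9]
P' = [6 -10/3; -10/3 25/9]

x̄ = F·x = [4, -8]
P̄ = F·P·Fᵀ + Q = [8 -10; -10 25]
y = z − H·x̄ = [-11]
S = H·P̄·Hᵀ + R = [72]
K = P̄·Hᵀ·S⁻¹ = [1/6; -5/9]
x' = x̄ + K·y = [13/6, -17/9]
P' = (I − K·H)·P̄ = [6 -10/3; -10/3 25/9]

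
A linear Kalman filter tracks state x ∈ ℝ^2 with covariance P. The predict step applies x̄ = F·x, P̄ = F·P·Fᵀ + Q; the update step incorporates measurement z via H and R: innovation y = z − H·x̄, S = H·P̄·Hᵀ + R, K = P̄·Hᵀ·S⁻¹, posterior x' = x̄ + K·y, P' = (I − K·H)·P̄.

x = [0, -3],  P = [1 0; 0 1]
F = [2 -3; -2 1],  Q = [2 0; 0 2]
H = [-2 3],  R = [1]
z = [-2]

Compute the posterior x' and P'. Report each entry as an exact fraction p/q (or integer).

x̄ = F·x = [9, -3]
P̄ = F·P·Fᵀ + Q = [15 -7; -7 7]
y = z − H·x̄ = [25]
S = H·P̄·Hᵀ + R = [208]
K = P̄·Hᵀ·S⁻¹ = [-51/208; 35/208]
x' = x̄ + K·y = [597/208, 251/208]
P' = (I − K·H)·P̄ = [519/208 329/208; 329/208 231/208]

x' = [597/208, 251/208]
P' = [519/208 329/208; 329/208 231/208]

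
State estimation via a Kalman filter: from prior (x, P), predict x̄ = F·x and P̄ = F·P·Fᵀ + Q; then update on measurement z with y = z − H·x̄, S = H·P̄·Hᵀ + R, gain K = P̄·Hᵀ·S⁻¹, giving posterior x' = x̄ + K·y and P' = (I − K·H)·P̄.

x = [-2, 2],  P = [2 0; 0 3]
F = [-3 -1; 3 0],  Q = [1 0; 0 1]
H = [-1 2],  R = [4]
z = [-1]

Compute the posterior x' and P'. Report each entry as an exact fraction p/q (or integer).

x̄ = F·x = [4, -6]
P̄ = F·P·Fᵀ + Q = [22 -18; -18 19]
y = z − H·x̄ = [15]
S = H·P̄·Hᵀ + R = [174]
K = P̄·Hᵀ·S⁻¹ = [-1/3; 28/87]
x' = x̄ + K·y = [-1, -34/29]
P' = (I − K·H)·P̄ = [8/3 2/3; 2/3 85/87]

x' = [-1, -34/29]
P' = [8/3 2/3; 2/3 85/87]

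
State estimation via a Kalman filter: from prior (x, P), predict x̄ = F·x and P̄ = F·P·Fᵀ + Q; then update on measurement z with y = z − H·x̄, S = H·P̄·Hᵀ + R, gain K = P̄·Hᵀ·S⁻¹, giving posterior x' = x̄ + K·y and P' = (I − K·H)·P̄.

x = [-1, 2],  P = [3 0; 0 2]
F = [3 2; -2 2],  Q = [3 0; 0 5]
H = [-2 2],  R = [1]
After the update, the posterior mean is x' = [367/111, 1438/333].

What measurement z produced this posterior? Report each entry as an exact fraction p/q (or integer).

x̄ = F·x = [1, 6]
P̄ = F·P·Fᵀ + Q = [38 -10; -10 25]
S = H·P̄·Hᵀ + R = [333]
K = P̄·Hᵀ·S⁻¹ = [-32/111; 70/333]
x' − x̄ = [256/111, -560/333] = K·y
y = (KᵀK)⁻¹·Kᵀ·(x' − x̄) = [-8]
z = y + H·x̄ = [-8] + [10] = [2]

z = [2]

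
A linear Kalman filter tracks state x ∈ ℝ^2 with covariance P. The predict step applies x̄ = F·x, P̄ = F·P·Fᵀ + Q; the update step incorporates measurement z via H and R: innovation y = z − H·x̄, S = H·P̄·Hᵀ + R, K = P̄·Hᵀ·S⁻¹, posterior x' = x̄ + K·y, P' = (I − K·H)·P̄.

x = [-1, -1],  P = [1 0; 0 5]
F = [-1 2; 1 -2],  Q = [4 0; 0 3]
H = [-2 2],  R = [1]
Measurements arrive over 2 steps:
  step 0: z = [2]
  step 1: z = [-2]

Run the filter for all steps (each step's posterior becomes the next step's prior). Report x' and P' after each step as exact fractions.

step 0: x̄ = F·x = [-1, 1]
step 0: P̄ = F·P·Fᵀ + Q = [25 -21; -21 24]
step 0: y = z − H·x̄ = [-2]
step 0: S = H·P̄·Hᵀ + R = [365]
step 0: K = P̄·Hᵀ·S⁻¹ = [-92/365; 18/73]
step 0: x' = x̄ + K·y = [-181/365, 37/73]
step 0: P' = (I − K·H)·P̄ = [661/365 123/73; 123/73 132/73]
step 1: x̄ = F·x = [551/365, -551/365]
step 1: P̄ = F·P·Fᵀ + Q = [2301/365 -841/365; -841/365 1936/365]
step 1: y = z − H·x̄ = [1474/365]
step 1: S = H·P̄·Hᵀ + R = [24041/365]
step 1: K = P̄·Hᵀ·S⁻¹ = [-6284/24041; 5554/24041]
step 1: x' = x̄ + K·y = [10915/24041, -13863/24041]
step 1: P' = (I − K·H)·P̄ = [43369/24041 40227/24041; 40227/24041 43004/24041]

step 0: x' = [-181/365, 37/73], P' = [661/365 123/73; 123/73 132/73]
step 1: x' = [10915/24041, -13863/24041], P' = [43369/24041 40227/24041; 40227/24041 43004/24041]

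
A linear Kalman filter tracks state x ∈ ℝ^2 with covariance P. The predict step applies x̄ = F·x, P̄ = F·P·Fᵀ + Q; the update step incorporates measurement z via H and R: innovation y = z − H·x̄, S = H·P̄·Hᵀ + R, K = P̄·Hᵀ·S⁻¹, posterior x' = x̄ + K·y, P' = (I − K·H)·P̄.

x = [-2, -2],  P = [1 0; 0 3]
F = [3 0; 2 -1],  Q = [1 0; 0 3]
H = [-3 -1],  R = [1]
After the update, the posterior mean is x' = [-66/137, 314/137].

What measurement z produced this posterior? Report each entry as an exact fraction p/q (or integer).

z = [-1]

x̄ = F·x = [-6, -2]
P̄ = F·P·Fᵀ + Q = [10 6; 6 10]
S = H·P̄·Hᵀ + R = [137]
K = P̄·Hᵀ·S⁻¹ = [-36/137; -28/137]
x' − x̄ = [756/137, 588/137] = K·y
y = (KᵀK)⁻¹·Kᵀ·(x' − x̄) = [-21]
z = y + H·x̄ = [-21] + [20] = [-1]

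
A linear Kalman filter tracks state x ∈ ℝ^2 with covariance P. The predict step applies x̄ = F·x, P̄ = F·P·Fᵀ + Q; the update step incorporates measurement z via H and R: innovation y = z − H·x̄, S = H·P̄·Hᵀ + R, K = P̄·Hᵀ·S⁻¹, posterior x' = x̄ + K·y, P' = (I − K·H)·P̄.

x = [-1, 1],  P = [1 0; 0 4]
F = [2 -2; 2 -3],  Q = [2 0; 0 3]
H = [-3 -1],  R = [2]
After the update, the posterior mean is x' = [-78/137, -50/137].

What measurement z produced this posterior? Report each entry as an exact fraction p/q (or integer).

z = [2]

x̄ = F·x = [-4, -5]
P̄ = F·P·Fᵀ + Q = [22 28; 28 43]
S = H·P̄·Hᵀ + R = [411]
K = P̄·Hᵀ·S⁻¹ = [-94/411; -127/411]
x' − x̄ = [470/137, 635/137] = K·y
y = (KᵀK)⁻¹·Kᵀ·(x' − x̄) = [-15]
z = y + H·x̄ = [-15] + [17] = [2]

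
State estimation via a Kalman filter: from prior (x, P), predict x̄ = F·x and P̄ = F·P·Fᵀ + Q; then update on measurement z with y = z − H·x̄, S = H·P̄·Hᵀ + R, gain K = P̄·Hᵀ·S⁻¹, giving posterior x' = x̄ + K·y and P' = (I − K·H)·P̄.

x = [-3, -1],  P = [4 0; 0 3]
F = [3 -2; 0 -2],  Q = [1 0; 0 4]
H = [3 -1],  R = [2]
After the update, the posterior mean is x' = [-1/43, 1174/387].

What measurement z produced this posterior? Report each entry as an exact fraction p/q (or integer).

x̄ = F·x = [-7, 2]
P̄ = F·P·Fᵀ + Q = [49 12; 12 16]
S = H·P̄·Hᵀ + R = [387]
K = P̄·Hᵀ·S⁻¹ = [15/43; 20/387]
x' − x̄ = [300/43, 400/387] = K·y
y = (KᵀK)⁻¹·Kᵀ·(x' − x̄) = [20]
z = y + H·x̄ = [20] + [-23] = [-3]

z = [-3]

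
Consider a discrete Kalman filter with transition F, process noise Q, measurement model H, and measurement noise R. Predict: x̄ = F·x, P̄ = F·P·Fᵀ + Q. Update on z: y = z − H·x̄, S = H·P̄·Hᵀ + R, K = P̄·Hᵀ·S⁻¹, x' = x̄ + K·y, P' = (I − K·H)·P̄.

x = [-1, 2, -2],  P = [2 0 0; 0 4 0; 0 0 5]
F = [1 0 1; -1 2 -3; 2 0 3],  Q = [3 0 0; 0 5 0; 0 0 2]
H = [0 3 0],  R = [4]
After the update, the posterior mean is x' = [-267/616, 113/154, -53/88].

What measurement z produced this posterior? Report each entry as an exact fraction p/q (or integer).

z = [2]

x̄ = F·x = [-3, 11, -8]
P̄ = F·P·Fᵀ + Q = [10 -17 19; -17 68 -49; 19 -49 55]
S = H·P̄·Hᵀ + R = [616]
K = P̄·Hᵀ·S⁻¹ = [-51/616; 51/154; -21/88]
x' − x̄ = [1581/616, -1581/154, 651/88] = K·y
y = (KᵀK)⁻¹·Kᵀ·(x' − x̄) = [-31]
z = y + H·x̄ = [-31] + [33] = [2]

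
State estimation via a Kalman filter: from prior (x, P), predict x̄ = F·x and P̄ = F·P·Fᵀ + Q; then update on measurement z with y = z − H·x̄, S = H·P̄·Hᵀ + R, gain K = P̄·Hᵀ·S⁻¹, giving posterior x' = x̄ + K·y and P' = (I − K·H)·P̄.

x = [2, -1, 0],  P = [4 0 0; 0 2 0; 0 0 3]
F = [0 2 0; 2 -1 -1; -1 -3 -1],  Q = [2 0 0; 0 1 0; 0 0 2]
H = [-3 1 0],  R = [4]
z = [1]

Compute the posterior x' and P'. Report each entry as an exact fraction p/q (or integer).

x̄ = F·x = [-2, 5, 1]
P̄ = F·P·Fᵀ + Q = [10 -4 -12; -4 22 1; -12 1 27]
y = z − H·x̄ = [-10]
S = H·P̄·Hᵀ + R = [140]
K = P̄·Hᵀ·S⁻¹ = [-17/70; 17/70; 37/140]
x' = x̄ + K·y = [3/7, 18/7, -23/14]
P' = (I − K·H)·P̄ = [61/35 149/35 -211/70; 149/35 481/35 -559/70; -211/70 -559/70 2411/140]

x' = [3/7, 18/7, -23/14]
P' = [61/35 149/35 -211/70; 149/35 481/35 -559/70; -211/70 -559/70 2411/140]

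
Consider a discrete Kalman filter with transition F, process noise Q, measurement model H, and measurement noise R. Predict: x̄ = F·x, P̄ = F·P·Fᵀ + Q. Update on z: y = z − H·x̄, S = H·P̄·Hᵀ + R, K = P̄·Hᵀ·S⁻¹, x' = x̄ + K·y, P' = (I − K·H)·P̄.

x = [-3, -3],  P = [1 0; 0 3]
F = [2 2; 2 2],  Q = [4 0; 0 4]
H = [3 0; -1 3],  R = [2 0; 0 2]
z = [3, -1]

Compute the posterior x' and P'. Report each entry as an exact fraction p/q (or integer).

x' = [2692/3059, -274/3059]
P' = [668/3059 232/3059; 232/3059 740/3059]

x̄ = F·x = [-12, -12]
P̄ = F·P·Fᵀ + Q = [20 16; 16 20]
y = z − H·x̄ = [39, 23]
S = H·P̄·Hᵀ + R = [182 84; 84 106]
K = P̄·Hᵀ·S⁻¹ = [1002/3059 2/437; 348/3059 142/437]
x' = x̄ + K·y = [2692/3059, -274/3059]
P' = (I − K·H)·P̄ = [668/3059 232/3059; 232/3059 740/3059]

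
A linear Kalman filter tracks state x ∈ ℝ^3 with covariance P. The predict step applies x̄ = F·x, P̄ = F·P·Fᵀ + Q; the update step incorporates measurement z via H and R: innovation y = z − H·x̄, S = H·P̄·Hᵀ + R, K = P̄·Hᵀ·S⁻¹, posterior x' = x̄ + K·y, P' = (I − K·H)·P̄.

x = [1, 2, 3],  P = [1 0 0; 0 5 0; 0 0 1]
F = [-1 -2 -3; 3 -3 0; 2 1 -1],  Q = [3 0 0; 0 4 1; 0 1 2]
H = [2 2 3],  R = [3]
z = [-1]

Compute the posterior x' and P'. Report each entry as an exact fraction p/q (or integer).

x' = [-4028/487, 2919/487, 547/487]
P' = [7422/487 -429/487 -4569/487; -429/487 6930/487 -4188/487; -4569/487 -4188/487 5840/487]

x̄ = F·x = [-14, -3, 1]
P̄ = F·P·Fᵀ + Q = [33 27 -9; 27 58 -8; -9 -8 12]
y = z − H·x̄ = [30]
S = H·P̄·Hᵀ + R = [487]
K = P̄·Hᵀ·S⁻¹ = [93/487; 146/487; 2/487]
x' = x̄ + K·y = [-4028/487, 2919/487, 547/487]
P' = (I − K·H)·P̄ = [7422/487 -429/487 -4569/487; -429/487 6930/487 -4188/487; -4569/487 -4188/487 5840/487]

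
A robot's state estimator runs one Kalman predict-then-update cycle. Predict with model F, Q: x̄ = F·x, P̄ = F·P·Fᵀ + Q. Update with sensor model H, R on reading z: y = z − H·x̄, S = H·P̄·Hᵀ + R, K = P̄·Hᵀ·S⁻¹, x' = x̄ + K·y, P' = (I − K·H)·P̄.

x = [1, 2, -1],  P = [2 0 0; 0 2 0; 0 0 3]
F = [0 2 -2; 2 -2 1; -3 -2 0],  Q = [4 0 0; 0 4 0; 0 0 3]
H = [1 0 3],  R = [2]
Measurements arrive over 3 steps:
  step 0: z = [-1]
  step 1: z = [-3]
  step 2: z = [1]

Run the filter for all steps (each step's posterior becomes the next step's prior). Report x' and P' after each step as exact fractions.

step 0: x̄ = F·x = [6, -3, -7]
step 0: P̄ = F·P·Fᵀ + Q = [24 -14 -8; -14 23 -4; -8 -4 29]
step 0: y = z − H·x̄ = [14]
step 0: S = H·P̄·Hᵀ + R = [239]
step 0: K = P̄·Hᵀ·S⁻¹ = [0; -26/239; 79/239]
step 0: x' = x̄ + K·y = [6, -1081/239, -567/239]
step 0: P' = (I − K·H)·P̄ = [24 -14 -8; -14 4821/239 1098/239; -8 1098/239 690/239]
step 1: x̄ = F·x = [-1028/239, 4463/239, -2140/239]
step 1: P̄ = F·P·Fᵀ + Q = [14216/239 -19812/239 -6288/239; -19812/239 58602/239 -18284/239; -6288/239 -18284/239 31473/239]
step 1: y = z − H·x̄ = [6731/239]
step 1: S = H·P̄·Hᵀ + R = [260223/239]
step 1: K = P̄·Hᵀ·S⁻¹ = [-4648/260223; -24888/86741; 29377/86741]
step 1: x' = x̄ + K·y = [-9844/2049, 7235/683, 399/683]
step 1: P' = (I − K·H)·P̄ = [15387976/260223 -7674444/86741 -1710808/86741; -7674444/86741 13493550/86741 2541556/86741; -1710808/86741 2541556/86741 589854/86741]
step 2: x̄ = F·x = [13672/683, -61901/2049, -4626/683]
step 2: P̄ = F·P·Fᵀ + Q = [36348132/86741 -63759116/86741 -8026160/86741; -63759116/86741 359443246/260223 7898672/86741; -8026160/86741 7898672/86741 8305023/86741]
step 2: y = z − H·x̄ = [889/683]
step 2: S = H·P̄·Hᵀ + R = [63109861/86741]
step 2: K = P̄·Hᵀ·S⁻¹ = [12269652/63109861; -40063100/63109861; 16888909/63109861]
step 2: x' = x̄ + K·y = [1279276340/63109861, -5876151967/189329583, -405464095/63109861]
step 2: P' = (I − K·H)·P̄ = [24710127828/63109861 -40722019036/63109861 -8228529508/63109861; -40722019036/63109861 206007047966/189329583 13547297612/63109861; -8228529508/63109861 13547297612/63109861 2754102442/63109861]

step 0: x' = [6, -1081/239, -567/239], P' = [24 -14 -8; -14 4821/239 1098/239; -8 1098/239 690/239]
step 1: x' = [-9844/2049, 7235/683, 399/683], P' = [15387976/260223 -7674444/86741 -1710808/86741; -7674444/86741 13493550/86741 2541556/86741; -1710808/86741 2541556/86741 589854/86741]
step 2: x' = [1279276340/63109861, -5876151967/189329583, -405464095/63109861], P' = [24710127828/63109861 -40722019036/63109861 -8228529508/63109861; -40722019036/63109861 206007047966/189329583 13547297612/63109861; -8228529508/63109861 13547297612/63109861 2754102442/63109861]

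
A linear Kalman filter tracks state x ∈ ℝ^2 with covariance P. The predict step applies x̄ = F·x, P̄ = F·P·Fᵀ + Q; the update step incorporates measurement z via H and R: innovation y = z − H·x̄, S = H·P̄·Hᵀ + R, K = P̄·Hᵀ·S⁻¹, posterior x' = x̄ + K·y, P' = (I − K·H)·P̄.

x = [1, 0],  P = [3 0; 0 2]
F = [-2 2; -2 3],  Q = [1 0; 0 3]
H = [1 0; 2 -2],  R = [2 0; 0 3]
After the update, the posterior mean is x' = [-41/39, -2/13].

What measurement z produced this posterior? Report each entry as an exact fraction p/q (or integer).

z = [-1, -2]

x̄ = F·x = [-2, -2]
P̄ = F·P·Fᵀ + Q = [21 24; 24 33]
S = H·P̄·Hᵀ + R = [23 -6; -6 27]
K = P̄·Hᵀ·S⁻¹ = [59/65 -4/195; 12/13 -6/13]
x' − x̄ = [37/39, 24/13] = K·y
y = (KᵀK)⁻¹·Kᵀ·(x' − x̄) = [1, -2]
z = y + H·x̄ = [1, -2] + [-2, 0] = [-1, -2]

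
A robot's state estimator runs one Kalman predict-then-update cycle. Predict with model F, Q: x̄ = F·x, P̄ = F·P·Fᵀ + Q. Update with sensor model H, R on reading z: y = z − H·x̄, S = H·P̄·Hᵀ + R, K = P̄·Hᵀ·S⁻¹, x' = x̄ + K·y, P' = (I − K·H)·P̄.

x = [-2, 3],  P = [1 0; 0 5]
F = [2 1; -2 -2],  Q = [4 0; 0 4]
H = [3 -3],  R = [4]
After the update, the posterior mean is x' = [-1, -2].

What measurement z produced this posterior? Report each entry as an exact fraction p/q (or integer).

z = [3]

x̄ = F·x = [-1, -2]
P̄ = F·P·Fᵀ + Q = [13 -14; -14 28]
S = H·P̄·Hᵀ + R = [625]
K = P̄·Hᵀ·S⁻¹ = [81/625; -126/625]
x' − x̄ = [0, 0] = K·y
y = (KᵀK)⁻¹·Kᵀ·(x' − x̄) = [0]
z = y + H·x̄ = [0] + [3] = [3]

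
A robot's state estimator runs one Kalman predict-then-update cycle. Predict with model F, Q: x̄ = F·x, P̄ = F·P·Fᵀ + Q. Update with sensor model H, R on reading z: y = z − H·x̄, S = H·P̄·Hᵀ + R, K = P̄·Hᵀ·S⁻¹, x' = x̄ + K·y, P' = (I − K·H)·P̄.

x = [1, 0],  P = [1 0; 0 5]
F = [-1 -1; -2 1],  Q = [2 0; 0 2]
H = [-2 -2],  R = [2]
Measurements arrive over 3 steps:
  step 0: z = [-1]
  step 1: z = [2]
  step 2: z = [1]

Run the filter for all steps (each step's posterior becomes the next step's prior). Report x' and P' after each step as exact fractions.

step 0: x̄ = F·x = [-1, -2]
step 0: P̄ = F·P·Fᵀ + Q = [8 -3; -3 11]
step 0: y = z − H·x̄ = [-7]
step 0: S = H·P̄·Hᵀ + R = [54]
step 0: K = P̄·Hᵀ·S⁻¹ = [-5/27; -8/27]
step 0: x' = x̄ + K·y = [8/27, 2/27]
step 0: P' = (I − K·H)·P̄ = [166/27 -161/27; -161/27 169/27]
step 1: x̄ = F·x = [-10/27, -14/27]
step 1: P̄ = F·P·Fᵀ + Q = [67/27 2/27; 2/27 1531/27]
step 1: y = z − H·x̄ = [2/9]
step 1: S = H·P̄·Hᵀ + R = [718/3]
step 1: K = P̄·Hᵀ·S⁻¹ = [-23/1077; -511/1077]
step 1: x' = x̄ + K·y = [-404/1077, -224/359]
step 1: P' = (I − K·H)·P̄ = [2555/1077 -844/359; -844/359 3043/1077]
step 2: x̄ = F·x = [1076/1077, 136/1077]
step 2: P̄ = F·P·Fᵀ + Q = [896/359 -155/359; -155/359 8515/359]
step 2: y = z − H·x̄ = [1167/359]
step 2: S = H·P̄·Hᵀ + R = [37122/359]
step 2: K = P̄·Hᵀ·S⁻¹ = [-247/6187; -8360/18561]
step 2: x' = x̄ + K·y = [16135/18561, -24832/18561]
step 2: P' = (I − K·H)·P̄ = [14422/6187 -14175/6187; -14175/6187 50885/18561]

step 0: x' = [8/27, 2/27], P' = [166/27 -161/27; -161/27 169/27]
step 1: x' = [-404/1077, -224/359], P' = [2555/1077 -844/359; -844/359 3043/1077]
step 2: x' = [16135/18561, -24832/18561], P' = [14422/6187 -14175/6187; -14175/6187 50885/18561]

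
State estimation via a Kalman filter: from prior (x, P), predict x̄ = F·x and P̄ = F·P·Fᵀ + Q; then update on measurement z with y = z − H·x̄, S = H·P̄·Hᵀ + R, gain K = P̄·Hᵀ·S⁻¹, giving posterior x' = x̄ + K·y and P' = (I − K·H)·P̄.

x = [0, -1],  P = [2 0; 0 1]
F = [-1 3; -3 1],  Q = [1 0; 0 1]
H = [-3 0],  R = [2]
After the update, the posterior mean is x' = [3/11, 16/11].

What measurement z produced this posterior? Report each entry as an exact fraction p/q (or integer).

z = [-1]

x̄ = F·x = [-3, -1]
P̄ = F·P·Fᵀ + Q = [12 9; 9 20]
S = H·P̄·Hᵀ + R = [110]
K = P̄·Hᵀ·S⁻¹ = [-18/55; -27/110]
x' − x̄ = [36/11, 27/11] = K·y
y = (KᵀK)⁻¹·Kᵀ·(x' − x̄) = [-10]
z = y + H·x̄ = [-10] + [9] = [-1]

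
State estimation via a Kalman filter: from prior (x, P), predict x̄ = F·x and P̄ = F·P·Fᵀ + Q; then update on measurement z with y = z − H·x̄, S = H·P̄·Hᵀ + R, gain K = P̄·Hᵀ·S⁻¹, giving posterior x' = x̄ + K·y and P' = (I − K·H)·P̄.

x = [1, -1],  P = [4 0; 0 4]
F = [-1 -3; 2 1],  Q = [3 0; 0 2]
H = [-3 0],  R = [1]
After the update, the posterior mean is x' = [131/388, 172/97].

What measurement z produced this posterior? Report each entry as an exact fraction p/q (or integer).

x̄ = F·x = [2, 1]
P̄ = F·P·Fᵀ + Q = [43 -20; -20 22]
S = H·P̄·Hᵀ + R = [388]
K = P̄·Hᵀ·S⁻¹ = [-129/388; 15/97]
x' − x̄ = [-645/388, 75/97] = K·y
y = (KᵀK)⁻¹·Kᵀ·(x' − x̄) = [5]
z = y + H·x̄ = [5] + [-6] = [-1]

z = [-1]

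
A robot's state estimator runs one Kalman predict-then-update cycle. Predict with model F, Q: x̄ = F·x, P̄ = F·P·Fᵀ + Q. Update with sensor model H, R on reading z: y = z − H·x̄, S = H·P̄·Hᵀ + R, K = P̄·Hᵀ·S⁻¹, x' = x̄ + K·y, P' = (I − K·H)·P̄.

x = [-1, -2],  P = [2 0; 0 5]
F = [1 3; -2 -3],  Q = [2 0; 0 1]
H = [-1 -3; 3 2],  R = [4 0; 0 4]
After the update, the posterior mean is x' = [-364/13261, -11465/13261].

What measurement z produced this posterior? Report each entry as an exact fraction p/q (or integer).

x̄ = F·x = [-7, 8]
P̄ = F·P·Fᵀ + Q = [49 -49; -49 54]
S = H·P̄·Hᵀ + R = [245 68; 68 73]
K = P̄·Hᵀ·S⁻¹ = [3822/13261 5341/13261; -5597/13261 -1871/13261]
x' − x̄ = [92463/13261, -117553/13261] = K·y
y = (KᵀK)⁻¹·Kᵀ·(x' − x̄) = [20, 3]
z = y + H·x̄ = [20, 3] + [-17, -5] = [3, -2]

z = [3, -2]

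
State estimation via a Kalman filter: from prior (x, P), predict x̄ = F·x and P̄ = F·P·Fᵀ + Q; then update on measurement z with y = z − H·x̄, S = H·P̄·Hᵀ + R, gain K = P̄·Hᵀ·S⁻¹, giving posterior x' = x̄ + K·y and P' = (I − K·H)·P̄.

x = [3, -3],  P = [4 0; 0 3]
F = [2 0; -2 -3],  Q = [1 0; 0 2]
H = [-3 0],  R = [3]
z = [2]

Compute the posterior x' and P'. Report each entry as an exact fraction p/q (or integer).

x̄ = F·x = [6, 3]
P̄ = F·P·Fᵀ + Q = [17 -16; -16 45]
y = z − H·x̄ = [20]
S = H·P̄·Hᵀ + R = [156]
K = P̄·Hᵀ·S⁻¹ = [-17/52; 4/13]
x' = x̄ + K·y = [-7/13, 119/13]
P' = (I − K·H)·P̄ = [17/52 -4/13; -4/13 393/13]

x' = [-7/13, 119/13]
P' = [17/52 -4/13; -4/13 393/13]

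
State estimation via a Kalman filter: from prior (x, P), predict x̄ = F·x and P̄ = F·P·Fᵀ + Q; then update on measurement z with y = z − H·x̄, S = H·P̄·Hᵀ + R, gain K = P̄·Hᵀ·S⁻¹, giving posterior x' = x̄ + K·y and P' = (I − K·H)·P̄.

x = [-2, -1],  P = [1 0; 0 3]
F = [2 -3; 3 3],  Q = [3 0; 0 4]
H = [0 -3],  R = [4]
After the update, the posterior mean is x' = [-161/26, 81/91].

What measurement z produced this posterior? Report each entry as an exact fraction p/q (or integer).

z = [-3]

x̄ = F·x = [-1, -9]
P̄ = F·P·Fᵀ + Q = [34 -21; -21 40]
S = H·P̄·Hᵀ + R = [364]
K = P̄·Hᵀ·S⁻¹ = [9/52; -30/91]
x' − x̄ = [-135/26, 900/91] = K·y
y = (KᵀK)⁻¹·Kᵀ·(x' − x̄) = [-30]
z = y + H·x̄ = [-30] + [27] = [-3]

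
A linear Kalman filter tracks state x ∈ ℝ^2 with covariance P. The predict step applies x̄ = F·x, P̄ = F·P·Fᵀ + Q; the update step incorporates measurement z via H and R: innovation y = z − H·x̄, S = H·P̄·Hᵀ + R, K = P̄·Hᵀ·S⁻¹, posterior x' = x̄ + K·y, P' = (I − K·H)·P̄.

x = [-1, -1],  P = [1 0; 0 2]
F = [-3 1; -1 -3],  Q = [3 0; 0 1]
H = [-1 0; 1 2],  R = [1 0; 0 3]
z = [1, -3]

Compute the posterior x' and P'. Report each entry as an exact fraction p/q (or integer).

x' = [-1060/1211, -1030/1211]
P' = [1126/1211 -551/1211; -551/1211 1144/1211]

x̄ = F·x = [2, 4]
P̄ = F·P·Fᵀ + Q = [14 -3; -3 20]
y = z − H·x̄ = [3, -13]
S = H·P̄·Hᵀ + R = [15 -8; -8 85]
K = P̄·Hᵀ·S⁻¹ = [-1126/1211 8/1211; 551/1211 579/1211]
x' = x̄ + K·y = [-1060/1211, -1030/1211]
P' = (I − K·H)·P̄ = [1126/1211 -551/1211; -551/1211 1144/1211]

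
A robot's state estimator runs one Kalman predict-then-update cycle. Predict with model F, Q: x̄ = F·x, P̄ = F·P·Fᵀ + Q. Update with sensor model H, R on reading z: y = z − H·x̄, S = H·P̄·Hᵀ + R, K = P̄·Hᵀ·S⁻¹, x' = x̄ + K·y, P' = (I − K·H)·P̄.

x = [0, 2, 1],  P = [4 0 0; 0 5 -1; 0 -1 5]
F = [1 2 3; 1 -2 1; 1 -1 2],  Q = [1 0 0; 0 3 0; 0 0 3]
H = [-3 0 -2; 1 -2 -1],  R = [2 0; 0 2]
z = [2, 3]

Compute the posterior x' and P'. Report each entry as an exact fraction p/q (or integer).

x̄ = F·x = [7, -3, 0]
P̄ = F·P·Fᵀ + Q = [58 3 23; 3 36 29; 23 29 36]
y = z − H·x̄ = [23, -10]
S = H·P̄·Hᵀ + R = [944 55; 55 298]
K = P̄·Hᵀ·S⁻¹ = [-67155/278287 39476/278287; -14576/278287 -88827/278287; -38113/278287 -59269/278287]
x' = x̄ + K·y = [8684/278287, -281839/278287, -283909/278287]
P' = (I − K·H)·P̄ = [221742/278287 204124/278287 -265458/278287; 204124/278287 336694/278287 -291610/278287; -265458/278287 -291610/278287 436300/278287]

x' = [8684/278287, -281839/278287, -283909/278287]
P' = [221742/278287 204124/278287 -265458/278287; 204124/278287 336694/278287 -291610/278287; -265458/278287 -291610/278287 436300/278287]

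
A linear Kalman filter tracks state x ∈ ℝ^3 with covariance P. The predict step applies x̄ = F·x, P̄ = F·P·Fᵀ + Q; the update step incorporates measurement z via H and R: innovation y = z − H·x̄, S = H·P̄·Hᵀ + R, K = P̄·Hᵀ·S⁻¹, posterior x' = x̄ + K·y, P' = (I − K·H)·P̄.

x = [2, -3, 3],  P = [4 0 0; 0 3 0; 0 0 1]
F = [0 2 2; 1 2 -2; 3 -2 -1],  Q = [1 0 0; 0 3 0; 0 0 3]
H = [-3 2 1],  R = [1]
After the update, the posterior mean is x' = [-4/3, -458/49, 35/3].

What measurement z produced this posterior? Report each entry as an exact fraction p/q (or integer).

z = [-3]

x̄ = F·x = [0, -10, 9]
P̄ = F·P·Fᵀ + Q = [17 8 -14; 8 23 2; -14 2 52]
S = H·P̄·Hᵀ + R = [294]
K = P̄·Hᵀ·S⁻¹ = [-1/6; 4/49; 1/3]
x' − x̄ = [-4/3, 32/49, 8/3] = K·y
y = (KᵀK)⁻¹·Kᵀ·(x' − x̄) = [8]
z = y + H·x̄ = [8] + [-11] = [-3]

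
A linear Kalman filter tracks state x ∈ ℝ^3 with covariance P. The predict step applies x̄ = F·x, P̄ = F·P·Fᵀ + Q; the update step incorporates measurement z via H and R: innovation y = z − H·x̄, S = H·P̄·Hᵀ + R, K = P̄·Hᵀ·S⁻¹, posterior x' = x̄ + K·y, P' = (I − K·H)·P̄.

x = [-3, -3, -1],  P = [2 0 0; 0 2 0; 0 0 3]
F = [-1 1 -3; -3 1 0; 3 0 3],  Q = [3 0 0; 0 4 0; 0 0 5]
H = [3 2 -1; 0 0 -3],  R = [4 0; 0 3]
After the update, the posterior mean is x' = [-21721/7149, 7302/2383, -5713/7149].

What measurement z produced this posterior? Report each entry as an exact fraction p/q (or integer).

z = [-2, 2]

x̄ = F·x = [3, 6, -12]
P̄ = F·P·Fᵀ + Q = [34 8 -33; 8 24 -18; -33 -18 50]
S = H·P̄·Hᵀ + R = [822 555; 555 453]
K = P̄·Hᵀ·S⁻¹ = [4486/21447 -809/21447; 400/2383 -206/2383; -185/21447 -6875/21447]
x' − x̄ = [-43168/7149, -6996/2383, 80075/7149] = K·y
y = (KᵀK)⁻¹·Kᵀ·(x' − x̄) = [-35, -34]
z = y + H·x̄ = [-35, -34] + [33, 36] = [-2, 2]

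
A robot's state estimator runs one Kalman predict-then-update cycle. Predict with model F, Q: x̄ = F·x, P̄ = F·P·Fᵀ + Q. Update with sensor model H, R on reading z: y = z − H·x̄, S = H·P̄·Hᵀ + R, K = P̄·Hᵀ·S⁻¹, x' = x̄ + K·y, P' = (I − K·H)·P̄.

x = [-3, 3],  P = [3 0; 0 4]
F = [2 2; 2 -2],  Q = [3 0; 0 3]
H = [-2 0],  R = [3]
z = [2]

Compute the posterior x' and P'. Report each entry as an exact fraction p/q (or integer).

x̄ = F·x = [0, -12]
P̄ = F·P·Fᵀ + Q = [31 -4; -4 31]
y = z − H·x̄ = [2]
S = H·P̄·Hᵀ + R = [127]
K = P̄·Hᵀ·S⁻¹ = [-62/127; 8/127]
x' = x̄ + K·y = [-124/127, -1508/127]
P' = (I − K·H)·P̄ = [93/127 -12/127; -12/127 3873/127]

x' = [-124/127, -1508/127]
P' = [93/127 -12/127; -12/127 3873/127]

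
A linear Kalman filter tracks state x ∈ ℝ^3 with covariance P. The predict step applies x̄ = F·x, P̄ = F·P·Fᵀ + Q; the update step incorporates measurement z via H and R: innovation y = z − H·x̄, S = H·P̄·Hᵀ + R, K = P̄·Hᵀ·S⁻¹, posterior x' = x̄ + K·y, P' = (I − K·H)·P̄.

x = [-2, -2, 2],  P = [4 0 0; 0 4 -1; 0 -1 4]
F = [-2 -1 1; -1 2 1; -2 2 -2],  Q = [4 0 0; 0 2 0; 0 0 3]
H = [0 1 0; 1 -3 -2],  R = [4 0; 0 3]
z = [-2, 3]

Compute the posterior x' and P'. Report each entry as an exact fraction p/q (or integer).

x̄ = F·x = [8, 0, -4]
P̄ = F·P·Fᵀ + Q = [30 3 -4; 3 22 18; -4 18 59]
y = z − H·x̄ = [-2, -13]
S = H·P̄·Hᵀ + R = [26 -99; -99 681]
K = P̄·Hᵀ·S⁻¹ = [1638/2635 1051/7905; 1727/2635 -132/2635; -1722/2635 -2794/7905]
x' = x̄ + K·y = [39749/7905, -1738/2635, 15034/7905]
P' = (I − K·H)·P̄ = [191929/7905 6552/2635 64904/7905; 6552/2635 6908/2635 -6888/2635; 64904/7905 -6888/2635 67639/7905]

x' = [39749/7905, -1738/2635, 15034/7905]
P' = [191929/7905 6552/2635 64904/7905; 6552/2635 6908/2635 -6888/2635; 64904/7905 -6888/2635 67639/7905]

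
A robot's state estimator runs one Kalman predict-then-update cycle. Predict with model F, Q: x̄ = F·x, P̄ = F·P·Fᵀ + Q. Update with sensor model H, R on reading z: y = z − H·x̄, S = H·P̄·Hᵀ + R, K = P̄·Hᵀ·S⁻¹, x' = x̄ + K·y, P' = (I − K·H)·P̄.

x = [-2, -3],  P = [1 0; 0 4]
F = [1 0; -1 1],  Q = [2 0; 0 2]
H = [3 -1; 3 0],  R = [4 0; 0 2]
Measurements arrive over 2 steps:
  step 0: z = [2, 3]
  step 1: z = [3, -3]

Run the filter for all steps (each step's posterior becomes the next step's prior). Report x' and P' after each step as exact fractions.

step 0: x' = [63/94, -33/47], P' = [8/47 14/47; 14/47 142/47]
step 1: x' = [-3195/5228, -17025/5228], P' = [219/1307 357/1307; 357/1307 3375/1307]

step 0: x̄ = F·x = [-2, -1]
step 0: P̄ = F·P·Fᵀ + Q = [3 -1; -1 7]
step 0: y = z − H·x̄ = [7, 9]
step 0: S = H·P̄·Hᵀ + R = [44 30; 30 29]
step 0: K = P̄·Hᵀ·S⁻¹ = [5/94 12/47; -25/47 21/47]
step 0: x' = x̄ + K·y = [63/94, -33/47]
step 0: P' = (I − K·H)·P̄ = [8/47 14/47; 14/47 142/47]
step 1: x̄ = F·x = [63/94, -129/94]
step 1: P̄ = F·P·Fᵀ + Q = [102/47 6/47; 6/47 216/47]
step 1: y = z − H·x̄ = [-18/47, -471/94]
step 1: S = H·P̄·Hᵀ + R = [1286/47 900/47; 900/47 1012/47]
step 1: K = P̄·Hᵀ·S⁻¹ = [75/1307 657/2614; -576/1307 1071/2614]
step 1: x' = x̄ + K·y = [-3195/5228, -17025/5228]
step 1: P' = (I − K·H)·P̄ = [219/1307 357/1307; 357/1307 3375/1307]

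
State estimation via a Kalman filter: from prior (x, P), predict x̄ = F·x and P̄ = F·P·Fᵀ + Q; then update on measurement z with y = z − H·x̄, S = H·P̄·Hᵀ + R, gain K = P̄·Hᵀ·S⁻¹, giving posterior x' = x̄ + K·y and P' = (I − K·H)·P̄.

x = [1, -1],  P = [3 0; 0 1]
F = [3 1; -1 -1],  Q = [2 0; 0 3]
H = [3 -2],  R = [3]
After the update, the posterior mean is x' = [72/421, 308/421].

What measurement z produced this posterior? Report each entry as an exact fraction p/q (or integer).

x̄ = F·x = [2, 0]
P̄ = F·P·Fᵀ + Q = [30 -10; -10 7]
S = H·P̄·Hᵀ + R = [421]
K = P̄·Hᵀ·S⁻¹ = [110/421; -44/421]
x' − x̄ = [-770/421, 308/421] = K·y
y = (KᵀK)⁻¹·Kᵀ·(x' − x̄) = [-7]
z = y + H·x̄ = [-7] + [6] = [-1]

z = [-1]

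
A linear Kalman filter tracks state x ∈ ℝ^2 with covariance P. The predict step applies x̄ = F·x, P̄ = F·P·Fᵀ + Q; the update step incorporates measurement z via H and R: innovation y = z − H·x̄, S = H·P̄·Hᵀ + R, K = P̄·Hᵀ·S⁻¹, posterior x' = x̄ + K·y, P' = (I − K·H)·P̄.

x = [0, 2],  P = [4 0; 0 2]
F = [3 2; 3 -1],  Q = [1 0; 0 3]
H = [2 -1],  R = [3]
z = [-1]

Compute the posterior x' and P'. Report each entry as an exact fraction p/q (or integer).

x' = [-127/48, -445/96]
P' = [239/24 869/48; 869/48 3407/96]

x̄ = F·x = [4, -2]
P̄ = F·P·Fᵀ + Q = [45 32; 32 41]
y = z − H·x̄ = [-11]
S = H·P̄·Hᵀ + R = [96]
K = P̄·Hᵀ·S⁻¹ = [29/48; 23/96]
x' = x̄ + K·y = [-127/48, -445/96]
P' = (I − K·H)·P̄ = [239/24 869/48; 869/48 3407/96]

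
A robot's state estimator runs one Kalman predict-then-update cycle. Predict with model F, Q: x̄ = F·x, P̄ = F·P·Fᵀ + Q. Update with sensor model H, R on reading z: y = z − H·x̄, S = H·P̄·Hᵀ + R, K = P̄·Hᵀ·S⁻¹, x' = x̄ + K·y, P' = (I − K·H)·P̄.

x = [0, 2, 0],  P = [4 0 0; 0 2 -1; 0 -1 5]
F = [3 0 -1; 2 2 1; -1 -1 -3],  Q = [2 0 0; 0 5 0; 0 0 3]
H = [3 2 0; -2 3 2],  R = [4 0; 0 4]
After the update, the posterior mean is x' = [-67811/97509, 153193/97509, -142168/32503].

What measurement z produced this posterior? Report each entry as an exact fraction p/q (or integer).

z = [1, -3]

x̄ = F·x = [0, 4, -2]
P̄ = F·P·Fᵀ + Q = [43 21 2; 21 30 -20; 2 -20 48]
S = H·P̄·Hᵀ + R = [763 -41; -41 130]
K = P̄·Hᵀ·S⁻¹ = [21451/97509 -7486/97509; 16318/97509 11147/97509; -1036/32503 7674/32503]
x' − x̄ = [-67811/97509, -236843/97509, -77162/32503] = K·y
y = (KᵀK)⁻¹·Kᵀ·(x' − x̄) = [-7, -11]
z = y + H·x̄ = [-7, -11] + [8, 8] = [1, -3]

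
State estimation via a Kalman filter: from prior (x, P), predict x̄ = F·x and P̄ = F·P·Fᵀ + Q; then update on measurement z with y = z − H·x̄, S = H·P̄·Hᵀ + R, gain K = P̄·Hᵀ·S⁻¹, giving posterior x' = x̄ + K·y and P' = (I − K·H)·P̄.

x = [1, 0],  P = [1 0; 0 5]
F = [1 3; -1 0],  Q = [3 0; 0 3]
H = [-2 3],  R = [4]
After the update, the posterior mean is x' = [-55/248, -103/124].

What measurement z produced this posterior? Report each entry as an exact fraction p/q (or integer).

z = [-2]

x̄ = F·x = [1, -1]
P̄ = F·P·Fᵀ + Q = [49 -1; -1 4]
S = H·P̄·Hᵀ + R = [248]
K = P̄·Hᵀ·S⁻¹ = [-101/248; 7/124]
x' − x̄ = [-303/248, 21/124] = K·y
y = (KᵀK)⁻¹·Kᵀ·(x' − x̄) = [3]
z = y + H·x̄ = [3] + [-5] = [-2]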